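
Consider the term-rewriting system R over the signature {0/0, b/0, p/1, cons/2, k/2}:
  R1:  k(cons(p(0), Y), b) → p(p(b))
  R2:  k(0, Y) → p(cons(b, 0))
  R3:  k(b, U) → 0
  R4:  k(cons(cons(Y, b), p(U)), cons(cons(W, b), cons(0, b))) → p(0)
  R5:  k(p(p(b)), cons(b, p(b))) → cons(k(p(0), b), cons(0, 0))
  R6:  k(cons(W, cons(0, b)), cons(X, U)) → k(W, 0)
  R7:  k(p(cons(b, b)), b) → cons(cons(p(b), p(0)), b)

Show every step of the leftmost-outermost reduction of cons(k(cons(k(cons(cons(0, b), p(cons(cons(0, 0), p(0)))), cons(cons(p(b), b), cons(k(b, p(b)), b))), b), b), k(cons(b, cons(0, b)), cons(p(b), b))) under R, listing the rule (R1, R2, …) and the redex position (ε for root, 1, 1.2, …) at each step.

1. cons(k(cons(k(cons(cons(0, b), p(cons(cons(0, 0), p(0)))), cons(cons(p(b), b), cons(k(b, p(b)), b))), b), b), k(cons(b, cons(0, b)), cons(p(b), b)))  →  cons(k(cons(k(cons(cons(0, b), p(cons(cons(0, 0), p(0)))), cons(cons(p(b), b), cons(0, b))), b), b), k(cons(b, cons(0, b)), cons(p(b), b)))   [R3 at 1.1.1.2.2.1]
2. cons(k(cons(k(cons(cons(0, b), p(cons(cons(0, 0), p(0)))), cons(cons(p(b), b), cons(0, b))), b), b), k(cons(b, cons(0, b)), cons(p(b), b)))  →  cons(k(cons(p(0), b), b), k(cons(b, cons(0, b)), cons(p(b), b)))   [R4 at 1.1.1]
3. cons(k(cons(p(0), b), b), k(cons(b, cons(0, b)), cons(p(b), b)))  →  cons(p(p(b)), k(cons(b, cons(0, b)), cons(p(b), b)))   [R1 at 1]
4. cons(p(p(b)), k(cons(b, cons(0, b)), cons(p(b), b)))  →  cons(p(p(b)), k(b, 0))   [R6 at 2]
5. cons(p(p(b)), k(b, 0))  →  cons(p(p(b)), 0)   [R3 at 2]

cons(p(p(b)), 0)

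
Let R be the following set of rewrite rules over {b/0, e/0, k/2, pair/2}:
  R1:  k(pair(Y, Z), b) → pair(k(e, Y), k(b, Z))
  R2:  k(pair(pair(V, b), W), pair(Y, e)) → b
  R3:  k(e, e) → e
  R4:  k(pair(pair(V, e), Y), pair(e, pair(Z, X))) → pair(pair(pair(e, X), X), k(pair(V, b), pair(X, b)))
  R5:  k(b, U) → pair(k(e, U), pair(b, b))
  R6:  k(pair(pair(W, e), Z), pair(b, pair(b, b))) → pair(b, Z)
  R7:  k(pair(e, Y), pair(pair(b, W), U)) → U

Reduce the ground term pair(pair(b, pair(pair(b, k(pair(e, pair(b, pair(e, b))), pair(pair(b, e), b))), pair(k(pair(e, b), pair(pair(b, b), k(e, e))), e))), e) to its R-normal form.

pair(pair(b, pair(pair(b, b), pair(e, e))), e)

1. pair(pair(b, pair(pair(b, k(pair(e, pair(b, pair(e, b))), pair(pair(b, e), b))), pair(k(pair(e, b), pair(pair(b, b), k(e, e))), e))), e)  →  pair(pair(b, pair(pair(b, b), pair(k(pair(e, b), pair(pair(b, b), k(e, e))), e))), e)   [R7 at 1.2.1.2]
2. pair(pair(b, pair(pair(b, b), pair(k(pair(e, b), pair(pair(b, b), k(e, e))), e))), e)  →  pair(pair(b, pair(pair(b, b), pair(k(e, e), e))), e)   [R7 at 1.2.2.1]
3. pair(pair(b, pair(pair(b, b), pair(k(e, e), e))), e)  →  pair(pair(b, pair(pair(b, b), pair(e, e))), e)   [R3 at 1.2.2.1]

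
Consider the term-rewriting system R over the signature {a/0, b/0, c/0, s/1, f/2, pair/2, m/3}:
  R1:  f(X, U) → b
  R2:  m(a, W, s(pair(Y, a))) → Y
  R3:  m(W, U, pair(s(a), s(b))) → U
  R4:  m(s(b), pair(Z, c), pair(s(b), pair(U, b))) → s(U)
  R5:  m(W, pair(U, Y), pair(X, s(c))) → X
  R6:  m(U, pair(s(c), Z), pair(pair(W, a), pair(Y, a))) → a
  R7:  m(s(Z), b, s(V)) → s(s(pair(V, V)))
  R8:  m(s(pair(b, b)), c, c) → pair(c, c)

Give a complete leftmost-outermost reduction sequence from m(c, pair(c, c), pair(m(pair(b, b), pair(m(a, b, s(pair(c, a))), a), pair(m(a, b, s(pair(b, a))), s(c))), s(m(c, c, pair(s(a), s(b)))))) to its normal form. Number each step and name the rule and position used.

1. m(c, pair(c, c), pair(m(pair(b, b), pair(m(a, b, s(pair(c, a))), a), pair(m(a, b, s(pair(b, a))), s(c))), s(m(c, c, pair(s(a), s(b))))))  →  m(c, pair(c, c), pair(m(a, b, s(pair(b, a))), s(m(c, c, pair(s(a), s(b))))))   [R5 at 3.1]
2. m(c, pair(c, c), pair(m(a, b, s(pair(b, a))), s(m(c, c, pair(s(a), s(b))))))  →  m(c, pair(c, c), pair(b, s(m(c, c, pair(s(a), s(b))))))   [R2 at 3.1]
3. m(c, pair(c, c), pair(b, s(m(c, c, pair(s(a), s(b))))))  →  m(c, pair(c, c), pair(b, s(c)))   [R3 at 3.2.1]
4. m(c, pair(c, c), pair(b, s(c)))  →  b   [R5 at ε]

b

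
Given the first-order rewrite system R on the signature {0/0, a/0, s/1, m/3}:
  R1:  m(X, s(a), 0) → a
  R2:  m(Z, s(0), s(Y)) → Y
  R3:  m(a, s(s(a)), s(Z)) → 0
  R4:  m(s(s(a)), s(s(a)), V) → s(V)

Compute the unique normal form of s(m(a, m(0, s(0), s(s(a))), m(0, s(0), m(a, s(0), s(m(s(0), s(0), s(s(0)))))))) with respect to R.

1. s(m(a, m(0, s(0), s(s(a))), m(0, s(0), m(a, s(0), s(m(s(0), s(0), s(s(0))))))))  →  s(m(a, s(a), m(0, s(0), m(a, s(0), s(m(s(0), s(0), s(s(0))))))))   [R2 at 1.2]
2. s(m(a, s(a), m(0, s(0), m(a, s(0), s(m(s(0), s(0), s(s(0))))))))  →  s(m(a, s(a), m(0, s(0), m(s(0), s(0), s(s(0))))))   [R2 at 1.3.3]
3. s(m(a, s(a), m(0, s(0), m(s(0), s(0), s(s(0))))))  →  s(m(a, s(a), m(0, s(0), s(0))))   [R2 at 1.3.3]
4. s(m(a, s(a), m(0, s(0), s(0))))  →  s(m(a, s(a), 0))   [R2 at 1.3]
5. s(m(a, s(a), 0))  →  s(a)   [R1 at 1]

s(a)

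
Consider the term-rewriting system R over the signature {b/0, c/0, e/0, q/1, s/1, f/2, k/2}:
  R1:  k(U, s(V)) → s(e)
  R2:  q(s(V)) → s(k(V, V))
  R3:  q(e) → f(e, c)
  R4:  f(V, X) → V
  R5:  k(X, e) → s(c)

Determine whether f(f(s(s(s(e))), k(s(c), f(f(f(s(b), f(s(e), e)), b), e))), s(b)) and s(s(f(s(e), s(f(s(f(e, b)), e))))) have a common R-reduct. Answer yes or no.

yes — NF(t₁) = s(s(s(e))), NF(t₂) = s(s(s(e)))

Reduce t₁ = f(f(s(s(s(e))), k(s(c), f(f(f(s(b), f(s(e), e)), b), e))), s(b)):
1. f(f(s(s(s(e))), k(s(c), f(f(f(s(b), f(s(e), e)), b), e))), s(b))  →  f(s(s(s(e))), k(s(c), f(f(f(s(b), f(s(e), e)), b), e)))   [R4 at ε]
2. f(s(s(s(e))), k(s(c), f(f(f(s(b), f(s(e), e)), b), e)))  →  s(s(s(e)))   [R4 at ε]

Reduce t₂ = s(s(f(s(e), s(f(s(f(e, b)), e))))):
1. s(s(f(s(e), s(f(s(f(e, b)), e)))))  →  s(s(s(e)))   [R4 at 1.1]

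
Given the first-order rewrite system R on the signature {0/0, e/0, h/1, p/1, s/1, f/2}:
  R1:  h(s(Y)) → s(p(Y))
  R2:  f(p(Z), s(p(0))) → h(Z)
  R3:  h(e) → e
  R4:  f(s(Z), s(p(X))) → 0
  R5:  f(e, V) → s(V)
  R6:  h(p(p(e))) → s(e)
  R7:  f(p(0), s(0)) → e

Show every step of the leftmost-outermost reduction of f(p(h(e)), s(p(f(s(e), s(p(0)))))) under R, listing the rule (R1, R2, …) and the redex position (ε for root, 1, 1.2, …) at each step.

1. f(p(h(e)), s(p(f(s(e), s(p(0))))))  →  f(p(e), s(p(f(s(e), s(p(0))))))   [R3 at 1.1]
2. f(p(e), s(p(f(s(e), s(p(0))))))  →  f(p(e), s(p(0)))   [R4 at 2.1.1]
3. f(p(e), s(p(0)))  →  h(e)   [R2 at ε]
4. h(e)  →  e   [R3 at ε]

e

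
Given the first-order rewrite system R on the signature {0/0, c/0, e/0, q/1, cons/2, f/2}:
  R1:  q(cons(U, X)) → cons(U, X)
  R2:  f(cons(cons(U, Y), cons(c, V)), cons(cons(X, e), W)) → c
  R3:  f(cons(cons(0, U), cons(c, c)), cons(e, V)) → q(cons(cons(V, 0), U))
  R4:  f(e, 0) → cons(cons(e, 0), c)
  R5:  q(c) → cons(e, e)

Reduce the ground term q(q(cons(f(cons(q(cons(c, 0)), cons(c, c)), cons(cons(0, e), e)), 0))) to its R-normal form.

cons(c, 0)

1. q(q(cons(f(cons(q(cons(c, 0)), cons(c, c)), cons(cons(0, e), e)), 0)))  →  q(cons(f(cons(q(cons(c, 0)), cons(c, c)), cons(cons(0, e), e)), 0))   [R1 at 1]
2. q(cons(f(cons(q(cons(c, 0)), cons(c, c)), cons(cons(0, e), e)), 0))  →  cons(f(cons(q(cons(c, 0)), cons(c, c)), cons(cons(0, e), e)), 0)   [R1 at ε]
3. cons(f(cons(q(cons(c, 0)), cons(c, c)), cons(cons(0, e), e)), 0)  →  cons(f(cons(cons(c, 0), cons(c, c)), cons(cons(0, e), e)), 0)   [R1 at 1.1.1]
4. cons(f(cons(cons(c, 0), cons(c, c)), cons(cons(0, e), e)), 0)  →  cons(c, 0)   [R2 at 1]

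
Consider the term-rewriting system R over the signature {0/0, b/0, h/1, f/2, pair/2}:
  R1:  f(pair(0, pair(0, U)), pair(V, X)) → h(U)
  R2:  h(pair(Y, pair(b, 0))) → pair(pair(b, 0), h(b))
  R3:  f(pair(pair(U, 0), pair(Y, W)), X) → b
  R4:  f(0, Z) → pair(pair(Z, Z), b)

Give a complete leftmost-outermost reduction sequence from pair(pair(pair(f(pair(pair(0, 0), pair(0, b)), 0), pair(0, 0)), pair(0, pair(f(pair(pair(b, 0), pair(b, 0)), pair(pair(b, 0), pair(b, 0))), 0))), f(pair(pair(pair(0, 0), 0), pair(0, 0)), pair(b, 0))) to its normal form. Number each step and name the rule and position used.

pair(pair(pair(b, pair(0, 0)), pair(0, pair(b, 0))), b)

1. pair(pair(pair(f(pair(pair(0, 0), pair(0, b)), 0), pair(0, 0)), pair(0, pair(f(pair(pair(b, 0), pair(b, 0)), pair(pair(b, 0), pair(b, 0))), 0))), f(pair(pair(pair(0, 0), 0), pair(0, 0)), pair(b, 0)))  →  pair(pair(pair(b, pair(0, 0)), pair(0, pair(f(pair(pair(b, 0), pair(b, 0)), pair(pair(b, 0), pair(b, 0))), 0))), f(pair(pair(pair(0, 0), 0), pair(0, 0)), pair(b, 0)))   [R3 at 1.1.1]
2. pair(pair(pair(b, pair(0, 0)), pair(0, pair(f(pair(pair(b, 0), pair(b, 0)), pair(pair(b, 0), pair(b, 0))), 0))), f(pair(pair(pair(0, 0), 0), pair(0, 0)), pair(b, 0)))  →  pair(pair(pair(b, pair(0, 0)), pair(0, pair(b, 0))), f(pair(pair(pair(0, 0), 0), pair(0, 0)), pair(b, 0)))   [R3 at 1.2.2.1]
3. pair(pair(pair(b, pair(0, 0)), pair(0, pair(b, 0))), f(pair(pair(pair(0, 0), 0), pair(0, 0)), pair(b, 0)))  →  pair(pair(pair(b, pair(0, 0)), pair(0, pair(b, 0))), b)   [R3 at 2]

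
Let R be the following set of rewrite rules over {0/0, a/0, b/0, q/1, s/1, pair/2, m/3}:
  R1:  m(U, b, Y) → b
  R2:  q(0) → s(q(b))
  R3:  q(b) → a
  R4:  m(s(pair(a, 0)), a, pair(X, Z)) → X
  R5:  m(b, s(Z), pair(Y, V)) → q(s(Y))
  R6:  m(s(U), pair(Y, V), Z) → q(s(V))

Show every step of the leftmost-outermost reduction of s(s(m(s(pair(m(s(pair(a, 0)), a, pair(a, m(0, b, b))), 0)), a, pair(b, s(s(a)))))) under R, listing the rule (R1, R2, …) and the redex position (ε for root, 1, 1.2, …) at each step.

s(s(b))

1. s(s(m(s(pair(m(s(pair(a, 0)), a, pair(a, m(0, b, b))), 0)), a, pair(b, s(s(a))))))  →  s(s(m(s(pair(a, 0)), a, pair(b, s(s(a))))))   [R4 at 1.1.1.1.1]
2. s(s(m(s(pair(a, 0)), a, pair(b, s(s(a))))))  →  s(s(b))   [R4 at 1.1]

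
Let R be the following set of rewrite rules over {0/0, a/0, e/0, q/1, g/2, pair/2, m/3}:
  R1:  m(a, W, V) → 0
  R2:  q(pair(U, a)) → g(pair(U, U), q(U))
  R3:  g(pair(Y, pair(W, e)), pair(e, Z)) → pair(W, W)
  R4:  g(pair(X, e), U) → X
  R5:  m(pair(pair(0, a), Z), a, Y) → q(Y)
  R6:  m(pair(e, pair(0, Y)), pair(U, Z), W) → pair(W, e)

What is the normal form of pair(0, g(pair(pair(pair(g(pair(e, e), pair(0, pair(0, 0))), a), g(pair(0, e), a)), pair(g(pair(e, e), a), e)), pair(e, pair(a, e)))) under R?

pair(0, pair(e, e))

1. pair(0, g(pair(pair(pair(g(pair(e, e), pair(0, pair(0, 0))), a), g(pair(0, e), a)), pair(g(pair(e, e), a), e)), pair(e, pair(a, e))))  →  pair(0, pair(g(pair(e, e), a), g(pair(e, e), a)))   [R3 at 2]
2. pair(0, pair(g(pair(e, e), a), g(pair(e, e), a)))  →  pair(0, pair(e, g(pair(e, e), a)))   [R4 at 2.1]
3. pair(0, pair(e, g(pair(e, e), a)))  →  pair(0, pair(e, e))   [R4 at 2.2]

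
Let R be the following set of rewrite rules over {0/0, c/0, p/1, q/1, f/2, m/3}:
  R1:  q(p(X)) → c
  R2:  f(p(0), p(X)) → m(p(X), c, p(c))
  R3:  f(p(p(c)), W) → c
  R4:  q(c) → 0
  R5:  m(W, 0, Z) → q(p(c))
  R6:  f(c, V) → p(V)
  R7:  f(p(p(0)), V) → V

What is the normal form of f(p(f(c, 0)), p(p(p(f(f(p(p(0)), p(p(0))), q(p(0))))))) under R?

1. f(p(f(c, 0)), p(p(p(f(f(p(p(0)), p(p(0))), q(p(0)))))))  →  f(p(p(0)), p(p(p(f(f(p(p(0)), p(p(0))), q(p(0)))))))   [R6 at 1.1]
2. f(p(p(0)), p(p(p(f(f(p(p(0)), p(p(0))), q(p(0)))))))  →  p(p(p(f(f(p(p(0)), p(p(0))), q(p(0))))))   [R7 at ε]
3. p(p(p(f(f(p(p(0)), p(p(0))), q(p(0))))))  →  p(p(p(f(p(p(0)), q(p(0))))))   [R7 at 1.1.1.1]
4. p(p(p(f(p(p(0)), q(p(0))))))  →  p(p(p(q(p(0)))))   [R7 at 1.1.1]
5. p(p(p(q(p(0)))))  →  p(p(p(c)))   [R1 at 1.1.1]

p(p(p(c)))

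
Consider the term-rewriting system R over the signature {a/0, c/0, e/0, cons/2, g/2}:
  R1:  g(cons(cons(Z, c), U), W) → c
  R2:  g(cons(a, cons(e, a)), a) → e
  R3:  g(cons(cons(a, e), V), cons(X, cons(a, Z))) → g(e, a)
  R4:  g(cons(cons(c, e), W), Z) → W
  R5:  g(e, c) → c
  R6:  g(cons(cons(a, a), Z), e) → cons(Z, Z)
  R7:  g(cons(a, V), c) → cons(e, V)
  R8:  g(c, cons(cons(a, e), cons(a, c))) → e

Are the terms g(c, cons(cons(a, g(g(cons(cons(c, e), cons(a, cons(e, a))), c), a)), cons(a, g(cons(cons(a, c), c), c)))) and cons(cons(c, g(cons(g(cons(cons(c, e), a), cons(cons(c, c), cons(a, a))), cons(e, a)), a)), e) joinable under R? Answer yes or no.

no — NF(t₁) = e, NF(t₂) = cons(cons(c, e), e)

Reduce t₁ = g(c, cons(cons(a, g(g(cons(cons(c, e), cons(a, cons(e, a))), c), a)), cons(a, g(cons(cons(a, c), c), c)))):
1. g(c, cons(cons(a, g(g(cons(cons(c, e), cons(a, cons(e, a))), c), a)), cons(a, g(cons(cons(a, c), c), c))))  →  g(c, cons(cons(a, g(cons(a, cons(e, a)), a)), cons(a, g(cons(cons(a, c), c), c))))   [R4 at 2.1.2.1]
2. g(c, cons(cons(a, g(cons(a, cons(e, a)), a)), cons(a, g(cons(cons(a, c), c), c))))  →  g(c, cons(cons(a, e), cons(a, g(cons(cons(a, c), c), c))))   [R2 at 2.1.2]
3. g(c, cons(cons(a, e), cons(a, g(cons(cons(a, c), c), c))))  →  g(c, cons(cons(a, e), cons(a, c)))   [R1 at 2.2.2]
4. g(c, cons(cons(a, e), cons(a, c)))  →  e   [R8 at ε]

Reduce t₂ = cons(cons(c, g(cons(g(cons(cons(c, e), a), cons(cons(c, c), cons(a, a))), cons(e, a)), a)), e):
1. cons(cons(c, g(cons(g(cons(cons(c, e), a), cons(cons(c, c), cons(a, a))), cons(e, a)), a)), e)  →  cons(cons(c, g(cons(a, cons(e, a)), a)), e)   [R4 at 1.2.1.1]
2. cons(cons(c, g(cons(a, cons(e, a)), a)), e)  →  cons(cons(c, e), e)   [R2 at 1.2]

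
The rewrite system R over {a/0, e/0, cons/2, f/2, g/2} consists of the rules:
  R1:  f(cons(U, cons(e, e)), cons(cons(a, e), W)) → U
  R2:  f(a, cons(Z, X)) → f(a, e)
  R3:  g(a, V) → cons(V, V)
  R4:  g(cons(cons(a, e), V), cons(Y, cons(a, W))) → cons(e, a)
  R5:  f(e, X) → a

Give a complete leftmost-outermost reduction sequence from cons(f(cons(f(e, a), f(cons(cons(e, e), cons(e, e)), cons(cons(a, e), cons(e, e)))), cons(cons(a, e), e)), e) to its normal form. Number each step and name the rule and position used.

1. cons(f(cons(f(e, a), f(cons(cons(e, e), cons(e, e)), cons(cons(a, e), cons(e, e)))), cons(cons(a, e), e)), e)  →  cons(f(cons(a, f(cons(cons(e, e), cons(e, e)), cons(cons(a, e), cons(e, e)))), cons(cons(a, e), e)), e)   [R5 at 1.1.1]
2. cons(f(cons(a, f(cons(cons(e, e), cons(e, e)), cons(cons(a, e), cons(e, e)))), cons(cons(a, e), e)), e)  →  cons(f(cons(a, cons(e, e)), cons(cons(a, e), e)), e)   [R1 at 1.1.2]
3. cons(f(cons(a, cons(e, e)), cons(cons(a, e), e)), e)  →  cons(a, e)   [R1 at 1]

cons(a, e)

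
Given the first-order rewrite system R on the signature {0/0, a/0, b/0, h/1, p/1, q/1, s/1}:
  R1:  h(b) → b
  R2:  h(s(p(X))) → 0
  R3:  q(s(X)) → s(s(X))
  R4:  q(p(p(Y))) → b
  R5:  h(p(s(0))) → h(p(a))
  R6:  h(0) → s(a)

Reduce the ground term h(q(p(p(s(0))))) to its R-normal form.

1. h(q(p(p(s(0)))))  →  h(b)   [R4 at 1]
2. h(b)  →  b   [R1 at ε]

b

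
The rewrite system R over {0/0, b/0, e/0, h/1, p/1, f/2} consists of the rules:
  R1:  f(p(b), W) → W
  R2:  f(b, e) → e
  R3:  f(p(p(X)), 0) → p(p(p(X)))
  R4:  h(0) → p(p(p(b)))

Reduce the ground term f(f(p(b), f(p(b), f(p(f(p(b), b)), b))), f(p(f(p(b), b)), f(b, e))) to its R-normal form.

e

1. f(f(p(b), f(p(b), f(p(f(p(b), b)), b))), f(p(f(p(b), b)), f(b, e)))  →  f(f(p(b), f(p(f(p(b), b)), b)), f(p(f(p(b), b)), f(b, e)))   [R1 at 1]
2. f(f(p(b), f(p(f(p(b), b)), b)), f(p(f(p(b), b)), f(b, e)))  →  f(f(p(f(p(b), b)), b), f(p(f(p(b), b)), f(b, e)))   [R1 at 1]
3. f(f(p(f(p(b), b)), b), f(p(f(p(b), b)), f(b, e)))  →  f(f(p(b), b), f(p(f(p(b), b)), f(b, e)))   [R1 at 1.1.1]
4. f(f(p(b), b), f(p(f(p(b), b)), f(b, e)))  →  f(b, f(p(f(p(b), b)), f(b, e)))   [R1 at 1]
5. f(b, f(p(f(p(b), b)), f(b, e)))  →  f(b, f(p(b), f(b, e)))   [R1 at 2.1.1]
6. f(b, f(p(b), f(b, e)))  →  f(b, f(b, e))   [R1 at 2]
7. f(b, f(b, e))  →  f(b, e)   [R2 at 2]
8. f(b, e)  →  e   [R2 at ε]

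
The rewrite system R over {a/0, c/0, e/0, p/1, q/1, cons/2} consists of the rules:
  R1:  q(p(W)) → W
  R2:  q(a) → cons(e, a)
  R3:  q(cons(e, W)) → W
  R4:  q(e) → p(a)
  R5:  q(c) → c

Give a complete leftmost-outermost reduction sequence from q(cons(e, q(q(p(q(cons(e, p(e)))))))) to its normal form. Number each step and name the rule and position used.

1. q(cons(e, q(q(p(q(cons(e, p(e))))))))  →  q(q(p(q(cons(e, p(e))))))   [R3 at ε]
2. q(q(p(q(cons(e, p(e))))))  →  q(q(cons(e, p(e))))   [R1 at 1]
3. q(q(cons(e, p(e))))  →  q(p(e))   [R3 at 1]
4. q(p(e))  →  e   [R1 at ε]

e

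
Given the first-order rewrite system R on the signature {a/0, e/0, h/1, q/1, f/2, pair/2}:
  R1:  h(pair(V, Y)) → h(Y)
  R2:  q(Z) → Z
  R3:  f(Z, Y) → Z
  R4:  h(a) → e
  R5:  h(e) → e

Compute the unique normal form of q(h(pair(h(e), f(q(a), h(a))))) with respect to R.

e

1. q(h(pair(h(e), f(q(a), h(a)))))  →  h(pair(h(e), f(q(a), h(a))))   [R2 at ε]
2. h(pair(h(e), f(q(a), h(a))))  →  h(f(q(a), h(a)))   [R1 at ε]
3. h(f(q(a), h(a)))  →  h(q(a))   [R3 at 1]
4. h(q(a))  →  h(a)   [R2 at 1]
5. h(a)  →  e   [R4 at ε]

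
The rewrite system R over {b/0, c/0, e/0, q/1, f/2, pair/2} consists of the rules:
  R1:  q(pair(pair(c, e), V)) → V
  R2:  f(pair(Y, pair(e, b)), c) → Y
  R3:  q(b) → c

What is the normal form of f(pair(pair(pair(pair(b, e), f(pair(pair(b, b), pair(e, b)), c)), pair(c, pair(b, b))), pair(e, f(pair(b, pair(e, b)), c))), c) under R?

pair(pair(pair(b, e), pair(b, b)), pair(c, pair(b, b)))

1. f(pair(pair(pair(pair(b, e), f(pair(pair(b, b), pair(e, b)), c)), pair(c, pair(b, b))), pair(e, f(pair(b, pair(e, b)), c))), c)  →  f(pair(pair(pair(pair(b, e), pair(b, b)), pair(c, pair(b, b))), pair(e, f(pair(b, pair(e, b)), c))), c)   [R2 at 1.1.1.2]
2. f(pair(pair(pair(pair(b, e), pair(b, b)), pair(c, pair(b, b))), pair(e, f(pair(b, pair(e, b)), c))), c)  →  f(pair(pair(pair(pair(b, e), pair(b, b)), pair(c, pair(b, b))), pair(e, b)), c)   [R2 at 1.2.2]
3. f(pair(pair(pair(pair(b, e), pair(b, b)), pair(c, pair(b, b))), pair(e, b)), c)  →  pair(pair(pair(b, e), pair(b, b)), pair(c, pair(b, b)))   [R2 at ε]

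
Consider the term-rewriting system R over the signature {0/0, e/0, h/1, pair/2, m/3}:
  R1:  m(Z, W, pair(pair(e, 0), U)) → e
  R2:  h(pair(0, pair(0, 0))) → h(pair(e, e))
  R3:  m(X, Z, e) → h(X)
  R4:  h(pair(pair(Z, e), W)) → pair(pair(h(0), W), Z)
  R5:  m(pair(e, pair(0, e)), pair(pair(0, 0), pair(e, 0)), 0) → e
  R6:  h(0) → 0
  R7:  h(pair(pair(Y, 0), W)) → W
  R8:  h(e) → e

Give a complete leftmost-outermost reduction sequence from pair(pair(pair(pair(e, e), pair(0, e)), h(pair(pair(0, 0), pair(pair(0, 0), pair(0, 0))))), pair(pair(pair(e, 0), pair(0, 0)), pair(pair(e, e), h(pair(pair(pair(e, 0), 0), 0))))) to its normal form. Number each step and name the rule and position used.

pair(pair(pair(pair(e, e), pair(0, e)), pair(pair(0, 0), pair(0, 0))), pair(pair(pair(e, 0), pair(0, 0)), pair(pair(e, e), 0)))

1. pair(pair(pair(pair(e, e), pair(0, e)), h(pair(pair(0, 0), pair(pair(0, 0), pair(0, 0))))), pair(pair(pair(e, 0), pair(0, 0)), pair(pair(e, e), h(pair(pair(pair(e, 0), 0), 0)))))  →  pair(pair(pair(pair(e, e), pair(0, e)), pair(pair(0, 0), pair(0, 0))), pair(pair(pair(e, 0), pair(0, 0)), pair(pair(e, e), h(pair(pair(pair(e, 0), 0), 0)))))   [R7 at 1.2]
2. pair(pair(pair(pair(e, e), pair(0, e)), pair(pair(0, 0), pair(0, 0))), pair(pair(pair(e, 0), pair(0, 0)), pair(pair(e, e), h(pair(pair(pair(e, 0), 0), 0)))))  →  pair(pair(pair(pair(e, e), pair(0, e)), pair(pair(0, 0), pair(0, 0))), pair(pair(pair(e, 0), pair(0, 0)), pair(pair(e, e), 0)))   [R7 at 2.2.2]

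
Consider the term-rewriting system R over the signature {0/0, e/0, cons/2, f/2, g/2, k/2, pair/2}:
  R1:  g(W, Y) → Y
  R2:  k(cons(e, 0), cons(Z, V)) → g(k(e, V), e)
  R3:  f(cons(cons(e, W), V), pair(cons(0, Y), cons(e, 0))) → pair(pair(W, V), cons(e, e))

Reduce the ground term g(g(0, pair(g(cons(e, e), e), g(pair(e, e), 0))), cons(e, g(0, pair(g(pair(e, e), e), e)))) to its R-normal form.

1. g(g(0, pair(g(cons(e, e), e), g(pair(e, e), 0))), cons(e, g(0, pair(g(pair(e, e), e), e))))  →  cons(e, g(0, pair(g(pair(e, e), e), e)))   [R1 at ε]
2. cons(e, g(0, pair(g(pair(e, e), e), e)))  →  cons(e, pair(g(pair(e, e), e), e))   [R1 at 2]
3. cons(e, pair(g(pair(e, e), e), e))  →  cons(e, pair(e, e))   [R1 at 2.1]

cons(e, pair(e, e))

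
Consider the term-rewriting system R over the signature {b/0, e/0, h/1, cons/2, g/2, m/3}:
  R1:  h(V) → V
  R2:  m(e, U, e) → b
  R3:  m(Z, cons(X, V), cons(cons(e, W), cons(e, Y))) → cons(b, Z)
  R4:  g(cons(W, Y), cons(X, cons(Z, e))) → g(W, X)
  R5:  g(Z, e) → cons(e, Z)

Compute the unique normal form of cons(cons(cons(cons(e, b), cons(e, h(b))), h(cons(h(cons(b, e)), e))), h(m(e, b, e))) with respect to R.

1. cons(cons(cons(cons(e, b), cons(e, h(b))), h(cons(h(cons(b, e)), e))), h(m(e, b, e)))  →  cons(cons(cons(cons(e, b), cons(e, b)), h(cons(h(cons(b, e)), e))), h(m(e, b, e)))   [R1 at 1.1.2.2]
2. cons(cons(cons(cons(e, b), cons(e, b)), h(cons(h(cons(b, e)), e))), h(m(e, b, e)))  →  cons(cons(cons(cons(e, b), cons(e, b)), cons(h(cons(b, e)), e)), h(m(e, b, e)))   [R1 at 1.2]
3. cons(cons(cons(cons(e, b), cons(e, b)), cons(h(cons(b, e)), e)), h(m(e, b, e)))  →  cons(cons(cons(cons(e, b), cons(e, b)), cons(cons(b, e), e)), h(m(e, b, e)))   [R1 at 1.2.1]
4. cons(cons(cons(cons(e, b), cons(e, b)), cons(cons(b, e), e)), h(m(e, b, e)))  →  cons(cons(cons(cons(e, b), cons(e, b)), cons(cons(b, e), e)), m(e, b, e))   [R1 at 2]
5. cons(cons(cons(cons(e, b), cons(e, b)), cons(cons(b, e), e)), m(e, b, e))  →  cons(cons(cons(cons(e, b), cons(e, b)), cons(cons(b, e), e)), b)   [R2 at 2]

cons(cons(cons(cons(e, b), cons(e, b)), cons(cons(b, e), e)), b)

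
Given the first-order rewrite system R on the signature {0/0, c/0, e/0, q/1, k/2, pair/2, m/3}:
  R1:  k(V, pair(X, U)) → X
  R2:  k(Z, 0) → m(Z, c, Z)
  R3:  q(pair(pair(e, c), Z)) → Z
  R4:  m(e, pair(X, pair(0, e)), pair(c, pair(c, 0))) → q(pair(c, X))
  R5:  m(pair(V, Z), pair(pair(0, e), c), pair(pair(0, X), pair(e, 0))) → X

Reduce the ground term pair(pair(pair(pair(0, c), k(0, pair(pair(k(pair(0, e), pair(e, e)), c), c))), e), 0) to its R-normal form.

1. pair(pair(pair(pair(0, c), k(0, pair(pair(k(pair(0, e), pair(e, e)), c), c))), e), 0)  →  pair(pair(pair(pair(0, c), pair(k(pair(0, e), pair(e, e)), c)), e), 0)   [R1 at 1.1.2]
2. pair(pair(pair(pair(0, c), pair(k(pair(0, e), pair(e, e)), c)), e), 0)  →  pair(pair(pair(pair(0, c), pair(e, c)), e), 0)   [R1 at 1.1.2.1]

pair(pair(pair(pair(0, c), pair(e, c)), e), 0)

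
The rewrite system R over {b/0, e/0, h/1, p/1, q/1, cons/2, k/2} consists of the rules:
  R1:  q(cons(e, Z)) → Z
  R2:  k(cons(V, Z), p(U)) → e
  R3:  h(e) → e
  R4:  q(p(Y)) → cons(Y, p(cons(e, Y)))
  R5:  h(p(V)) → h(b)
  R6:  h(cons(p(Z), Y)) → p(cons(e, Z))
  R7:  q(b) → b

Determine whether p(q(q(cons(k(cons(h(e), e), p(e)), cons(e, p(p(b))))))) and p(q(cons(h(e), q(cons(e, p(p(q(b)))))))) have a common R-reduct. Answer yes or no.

yes — NF(t₁) = p(p(p(b))), NF(t₂) = p(p(p(b)))

Reduce t₁ = p(q(q(cons(k(cons(h(e), e), p(e)), cons(e, p(p(b))))))):
1. p(q(q(cons(k(cons(h(e), e), p(e)), cons(e, p(p(b)))))))  →  p(q(q(cons(e, cons(e, p(p(b)))))))   [R2 at 1.1.1.1]
2. p(q(q(cons(e, cons(e, p(p(b)))))))  →  p(q(cons(e, p(p(b)))))   [R1 at 1.1]
3. p(q(cons(e, p(p(b)))))  →  p(p(p(b)))   [R1 at 1]

Reduce t₂ = p(q(cons(h(e), q(cons(e, p(p(q(b)))))))):
1. p(q(cons(h(e), q(cons(e, p(p(q(b))))))))  →  p(q(cons(e, q(cons(e, p(p(q(b))))))))   [R3 at 1.1.1]
2. p(q(cons(e, q(cons(e, p(p(q(b))))))))  →  p(q(cons(e, p(p(q(b))))))   [R1 at 1]
3. p(q(cons(e, p(p(q(b))))))  →  p(p(p(q(b))))   [R1 at 1]
4. p(p(p(q(b))))  →  p(p(p(b)))   [R7 at 1.1.1]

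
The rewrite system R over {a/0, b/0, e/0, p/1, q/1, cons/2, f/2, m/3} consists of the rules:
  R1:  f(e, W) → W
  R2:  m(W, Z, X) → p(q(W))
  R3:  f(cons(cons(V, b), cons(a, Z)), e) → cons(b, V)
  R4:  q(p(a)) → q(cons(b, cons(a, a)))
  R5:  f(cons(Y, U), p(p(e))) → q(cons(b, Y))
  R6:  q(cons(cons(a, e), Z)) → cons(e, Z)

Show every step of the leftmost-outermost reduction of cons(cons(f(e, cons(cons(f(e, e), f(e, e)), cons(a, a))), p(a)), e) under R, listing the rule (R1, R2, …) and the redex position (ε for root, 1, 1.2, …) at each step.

cons(cons(cons(cons(e, e), cons(a, a)), p(a)), e)

1. cons(cons(f(e, cons(cons(f(e, e), f(e, e)), cons(a, a))), p(a)), e)  →  cons(cons(cons(cons(f(e, e), f(e, e)), cons(a, a)), p(a)), e)   [R1 at 1.1]
2. cons(cons(cons(cons(f(e, e), f(e, e)), cons(a, a)), p(a)), e)  →  cons(cons(cons(cons(e, f(e, e)), cons(a, a)), p(a)), e)   [R1 at 1.1.1.1]
3. cons(cons(cons(cons(e, f(e, e)), cons(a, a)), p(a)), e)  →  cons(cons(cons(cons(e, e), cons(a, a)), p(a)), e)   [R1 at 1.1.1.2]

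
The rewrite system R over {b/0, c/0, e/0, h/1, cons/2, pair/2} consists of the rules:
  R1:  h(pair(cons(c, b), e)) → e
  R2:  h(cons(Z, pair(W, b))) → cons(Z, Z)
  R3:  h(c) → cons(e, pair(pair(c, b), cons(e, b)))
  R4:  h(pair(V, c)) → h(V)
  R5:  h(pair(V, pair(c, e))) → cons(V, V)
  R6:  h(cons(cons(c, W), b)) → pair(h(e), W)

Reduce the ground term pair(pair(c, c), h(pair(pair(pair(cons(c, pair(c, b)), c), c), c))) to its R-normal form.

pair(pair(c, c), cons(c, c))

1. pair(pair(c, c), h(pair(pair(pair(cons(c, pair(c, b)), c), c), c)))  →  pair(pair(c, c), h(pair(pair(cons(c, pair(c, b)), c), c)))   [R4 at 2]
2. pair(pair(c, c), h(pair(pair(cons(c, pair(c, b)), c), c)))  →  pair(pair(c, c), h(pair(cons(c, pair(c, b)), c)))   [R4 at 2]
3. pair(pair(c, c), h(pair(cons(c, pair(c, b)), c)))  →  pair(pair(c, c), h(cons(c, pair(c, b))))   [R4 at 2]
4. pair(pair(c, c), h(cons(c, pair(c, b))))  →  pair(pair(c, c), cons(c, c))   [R2 at 2]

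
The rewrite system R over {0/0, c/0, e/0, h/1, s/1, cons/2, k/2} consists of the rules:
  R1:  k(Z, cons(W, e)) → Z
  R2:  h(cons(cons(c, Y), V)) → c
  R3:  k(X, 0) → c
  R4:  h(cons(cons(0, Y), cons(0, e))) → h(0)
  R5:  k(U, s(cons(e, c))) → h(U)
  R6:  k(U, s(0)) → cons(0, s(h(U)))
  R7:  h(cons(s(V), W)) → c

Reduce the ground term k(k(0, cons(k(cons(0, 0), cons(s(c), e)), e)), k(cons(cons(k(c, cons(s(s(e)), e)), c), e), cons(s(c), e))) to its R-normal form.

0

1. k(k(0, cons(k(cons(0, 0), cons(s(c), e)), e)), k(cons(cons(k(c, cons(s(s(e)), e)), c), e), cons(s(c), e)))  →  k(0, k(cons(cons(k(c, cons(s(s(e)), e)), c), e), cons(s(c), e)))   [R1 at 1]
2. k(0, k(cons(cons(k(c, cons(s(s(e)), e)), c), e), cons(s(c), e)))  →  k(0, cons(cons(k(c, cons(s(s(e)), e)), c), e))   [R1 at 2]
3. k(0, cons(cons(k(c, cons(s(s(e)), e)), c), e))  →  0   [R1 at ε]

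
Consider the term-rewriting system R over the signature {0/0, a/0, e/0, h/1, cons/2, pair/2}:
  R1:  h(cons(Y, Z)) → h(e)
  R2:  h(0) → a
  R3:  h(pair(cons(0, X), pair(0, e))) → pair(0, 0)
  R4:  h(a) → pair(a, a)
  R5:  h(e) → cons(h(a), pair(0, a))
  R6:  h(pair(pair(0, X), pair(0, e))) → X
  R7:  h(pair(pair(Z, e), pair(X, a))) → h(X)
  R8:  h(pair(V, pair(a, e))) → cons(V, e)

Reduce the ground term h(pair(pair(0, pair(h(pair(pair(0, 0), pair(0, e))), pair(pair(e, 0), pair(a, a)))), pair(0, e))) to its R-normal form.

pair(0, pair(pair(e, 0), pair(a, a)))

1. h(pair(pair(0, pair(h(pair(pair(0, 0), pair(0, e))), pair(pair(e, 0), pair(a, a)))), pair(0, e)))  →  pair(h(pair(pair(0, 0), pair(0, e))), pair(pair(e, 0), pair(a, a)))   [R6 at ε]
2. pair(h(pair(pair(0, 0), pair(0, e))), pair(pair(e, 0), pair(a, a)))  →  pair(0, pair(pair(e, 0), pair(a, a)))   [R6 at 1]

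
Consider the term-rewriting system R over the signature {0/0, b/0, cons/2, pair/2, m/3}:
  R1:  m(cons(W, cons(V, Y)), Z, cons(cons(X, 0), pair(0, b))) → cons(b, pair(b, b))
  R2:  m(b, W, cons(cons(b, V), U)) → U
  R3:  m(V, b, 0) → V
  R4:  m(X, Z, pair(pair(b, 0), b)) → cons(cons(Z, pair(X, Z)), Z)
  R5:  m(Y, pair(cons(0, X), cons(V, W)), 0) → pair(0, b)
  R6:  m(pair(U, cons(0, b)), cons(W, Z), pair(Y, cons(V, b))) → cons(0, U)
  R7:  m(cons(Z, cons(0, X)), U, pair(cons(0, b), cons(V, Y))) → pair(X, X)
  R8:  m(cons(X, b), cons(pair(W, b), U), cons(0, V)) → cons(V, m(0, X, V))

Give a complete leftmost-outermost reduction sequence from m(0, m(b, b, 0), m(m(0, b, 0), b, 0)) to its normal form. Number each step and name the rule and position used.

1. m(0, m(b, b, 0), m(m(0, b, 0), b, 0))  →  m(0, b, m(m(0, b, 0), b, 0))   [R3 at 2]
2. m(0, b, m(m(0, b, 0), b, 0))  →  m(0, b, m(0, b, 0))   [R3 at 3]
3. m(0, b, m(0, b, 0))  →  m(0, b, 0)   [R3 at 3]
4. m(0, b, 0)  →  0   [R3 at ε]

0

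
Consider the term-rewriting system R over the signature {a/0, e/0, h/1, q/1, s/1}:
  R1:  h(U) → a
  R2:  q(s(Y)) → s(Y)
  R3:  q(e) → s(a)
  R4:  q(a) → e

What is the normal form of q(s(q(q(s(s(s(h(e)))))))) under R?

1. q(s(q(q(s(s(s(h(e))))))))  →  s(q(q(s(s(s(h(e)))))))   [R2 at ε]
2. s(q(q(s(s(s(h(e)))))))  →  s(q(s(s(s(h(e))))))   [R2 at 1.1]
3. s(q(s(s(s(h(e))))))  →  s(s(s(s(h(e)))))   [R2 at 1]
4. s(s(s(s(h(e)))))  →  s(s(s(s(a))))   [R1 at 1.1.1.1]

s(s(s(s(a))))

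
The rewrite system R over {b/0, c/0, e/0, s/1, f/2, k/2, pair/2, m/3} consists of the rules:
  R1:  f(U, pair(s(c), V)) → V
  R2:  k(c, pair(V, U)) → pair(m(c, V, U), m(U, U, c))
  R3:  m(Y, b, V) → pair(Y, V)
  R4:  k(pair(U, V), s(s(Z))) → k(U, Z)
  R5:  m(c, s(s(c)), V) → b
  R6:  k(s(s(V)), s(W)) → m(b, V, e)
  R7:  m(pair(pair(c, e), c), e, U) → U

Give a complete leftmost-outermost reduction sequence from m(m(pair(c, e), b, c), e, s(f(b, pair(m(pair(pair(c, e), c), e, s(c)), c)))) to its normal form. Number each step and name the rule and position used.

s(c)

1. m(m(pair(c, e), b, c), e, s(f(b, pair(m(pair(pair(c, e), c), e, s(c)), c))))  →  m(pair(pair(c, e), c), e, s(f(b, pair(m(pair(pair(c, e), c), e, s(c)), c))))   [R3 at 1]
2. m(pair(pair(c, e), c), e, s(f(b, pair(m(pair(pair(c, e), c), e, s(c)), c))))  →  s(f(b, pair(m(pair(pair(c, e), c), e, s(c)), c)))   [R7 at ε]
3. s(f(b, pair(m(pair(pair(c, e), c), e, s(c)), c)))  →  s(f(b, pair(s(c), c)))   [R7 at 1.2.1]
4. s(f(b, pair(s(c), c)))  →  s(c)   [R1 at 1]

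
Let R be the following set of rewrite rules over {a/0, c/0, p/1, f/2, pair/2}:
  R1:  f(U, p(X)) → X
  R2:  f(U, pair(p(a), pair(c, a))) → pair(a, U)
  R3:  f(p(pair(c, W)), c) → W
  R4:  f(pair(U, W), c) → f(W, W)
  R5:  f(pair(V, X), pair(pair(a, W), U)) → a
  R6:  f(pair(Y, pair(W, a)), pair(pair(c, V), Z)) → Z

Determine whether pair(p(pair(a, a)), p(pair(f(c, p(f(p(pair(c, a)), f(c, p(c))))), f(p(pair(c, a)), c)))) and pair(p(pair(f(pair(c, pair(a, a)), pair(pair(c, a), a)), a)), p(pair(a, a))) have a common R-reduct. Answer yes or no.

Reduce t₁ = pair(p(pair(a, a)), p(pair(f(c, p(f(p(pair(c, a)), f(c, p(c))))), f(p(pair(c, a)), c)))):
1. pair(p(pair(a, a)), p(pair(f(c, p(f(p(pair(c, a)), f(c, p(c))))), f(p(pair(c, a)), c))))  →  pair(p(pair(a, a)), p(pair(f(p(pair(c, a)), f(c, p(c))), f(p(pair(c, a)), c))))   [R1 at 2.1.1]
2. pair(p(pair(a, a)), p(pair(f(p(pair(c, a)), f(c, p(c))), f(p(pair(c, a)), c))))  →  pair(p(pair(a, a)), p(pair(f(p(pair(c, a)), c), f(p(pair(c, a)), c))))   [R1 at 2.1.1.2]
3. pair(p(pair(a, a)), p(pair(f(p(pair(c, a)), c), f(p(pair(c, a)), c))))  →  pair(p(pair(a, a)), p(pair(a, f(p(pair(c, a)), c))))   [R3 at 2.1.1]
4. pair(p(pair(a, a)), p(pair(a, f(p(pair(c, a)), c))))  →  pair(p(pair(a, a)), p(pair(a, a)))   [R3 at 2.1.2]

Reduce t₂ = pair(p(pair(f(pair(c, pair(a, a)), pair(pair(c, a), a)), a)), p(pair(a, a))):
1. pair(p(pair(f(pair(c, pair(a, a)), pair(pair(c, a), a)), a)), p(pair(a, a)))  →  pair(p(pair(a, a)), p(pair(a, a)))   [R6 at 1.1.1]

yes — NF(t₁) = pair(p(pair(a, a)), p(pair(a, a))), NF(t₂) = pair(p(pair(a, a)), p(pair(a, a)))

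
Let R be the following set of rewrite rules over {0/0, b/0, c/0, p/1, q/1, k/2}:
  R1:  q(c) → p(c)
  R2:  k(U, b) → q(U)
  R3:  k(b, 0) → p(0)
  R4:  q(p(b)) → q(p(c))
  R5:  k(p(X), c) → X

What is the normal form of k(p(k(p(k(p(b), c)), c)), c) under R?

b

1. k(p(k(p(k(p(b), c)), c)), c)  →  k(p(k(p(b), c)), c)   [R5 at ε]
2. k(p(k(p(b), c)), c)  →  k(p(b), c)   [R5 at ε]
3. k(p(b), c)  →  b   [R5 at ε]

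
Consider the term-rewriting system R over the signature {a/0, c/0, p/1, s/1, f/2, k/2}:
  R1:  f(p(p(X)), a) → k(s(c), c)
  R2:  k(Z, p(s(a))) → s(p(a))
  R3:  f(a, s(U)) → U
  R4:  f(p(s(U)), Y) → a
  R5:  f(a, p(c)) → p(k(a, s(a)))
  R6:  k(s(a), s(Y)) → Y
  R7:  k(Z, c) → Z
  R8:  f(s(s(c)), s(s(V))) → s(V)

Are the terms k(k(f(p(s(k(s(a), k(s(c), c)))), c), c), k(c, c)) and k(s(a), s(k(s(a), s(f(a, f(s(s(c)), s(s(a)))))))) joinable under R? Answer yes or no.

Reduce t₁ = k(k(f(p(s(k(s(a), k(s(c), c)))), c), c), k(c, c)):
1. k(k(f(p(s(k(s(a), k(s(c), c)))), c), c), k(c, c))  →  k(f(p(s(k(s(a), k(s(c), c)))), c), k(c, c))   [R7 at 1]
2. k(f(p(s(k(s(a), k(s(c), c)))), c), k(c, c))  →  k(a, k(c, c))   [R4 at 1]
3. k(a, k(c, c))  →  k(a, c)   [R7 at 2]
4. k(a, c)  →  a   [R7 at ε]

Reduce t₂ = k(s(a), s(k(s(a), s(f(a, f(s(s(c)), s(s(a)))))))):
1. k(s(a), s(k(s(a), s(f(a, f(s(s(c)), s(s(a))))))))  →  k(s(a), s(f(a, f(s(s(c)), s(s(a))))))   [R6 at ε]
2. k(s(a), s(f(a, f(s(s(c)), s(s(a))))))  →  f(a, f(s(s(c)), s(s(a))))   [R6 at ε]
3. f(a, f(s(s(c)), s(s(a))))  →  f(a, s(a))   [R8 at 2]
4. f(a, s(a))  →  a   [R3 at ε]

yes — NF(t₁) = a, NF(t₂) = a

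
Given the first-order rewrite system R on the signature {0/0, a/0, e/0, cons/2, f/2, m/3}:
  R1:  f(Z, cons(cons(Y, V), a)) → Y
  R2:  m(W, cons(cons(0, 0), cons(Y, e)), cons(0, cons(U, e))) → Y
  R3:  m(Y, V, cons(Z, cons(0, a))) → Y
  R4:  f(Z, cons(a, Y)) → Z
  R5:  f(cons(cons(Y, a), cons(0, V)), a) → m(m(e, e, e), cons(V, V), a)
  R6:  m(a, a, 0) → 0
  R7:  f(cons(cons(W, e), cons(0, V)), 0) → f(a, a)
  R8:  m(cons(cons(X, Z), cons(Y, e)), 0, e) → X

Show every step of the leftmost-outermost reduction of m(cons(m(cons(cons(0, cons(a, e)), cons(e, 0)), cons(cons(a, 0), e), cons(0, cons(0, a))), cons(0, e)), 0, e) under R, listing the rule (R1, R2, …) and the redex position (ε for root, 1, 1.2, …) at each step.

cons(0, cons(a, e))

1. m(cons(m(cons(cons(0, cons(a, e)), cons(e, 0)), cons(cons(a, 0), e), cons(0, cons(0, a))), cons(0, e)), 0, e)  →  m(cons(cons(cons(0, cons(a, e)), cons(e, 0)), cons(0, e)), 0, e)   [R3 at 1.1]
2. m(cons(cons(cons(0, cons(a, e)), cons(e, 0)), cons(0, e)), 0, e)  →  cons(0, cons(a, e))   [R8 at ε]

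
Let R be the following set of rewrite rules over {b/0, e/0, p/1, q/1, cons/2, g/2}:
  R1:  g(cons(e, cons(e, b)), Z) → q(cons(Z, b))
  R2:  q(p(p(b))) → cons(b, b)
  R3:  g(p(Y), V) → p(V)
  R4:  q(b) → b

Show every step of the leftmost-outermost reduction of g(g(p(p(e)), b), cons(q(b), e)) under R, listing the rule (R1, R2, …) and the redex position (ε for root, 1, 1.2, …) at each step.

p(cons(b, e))

1. g(g(p(p(e)), b), cons(q(b), e))  →  g(p(b), cons(q(b), e))   [R3 at 1]
2. g(p(b), cons(q(b), e))  →  p(cons(q(b), e))   [R3 at ε]
3. p(cons(q(b), e))  →  p(cons(b, e))   [R4 at 1.1]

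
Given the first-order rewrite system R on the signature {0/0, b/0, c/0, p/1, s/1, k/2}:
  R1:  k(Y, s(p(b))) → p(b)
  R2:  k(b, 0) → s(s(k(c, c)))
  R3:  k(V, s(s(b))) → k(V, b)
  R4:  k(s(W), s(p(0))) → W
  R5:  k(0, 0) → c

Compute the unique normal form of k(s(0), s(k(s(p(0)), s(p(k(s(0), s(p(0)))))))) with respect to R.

0

1. k(s(0), s(k(s(p(0)), s(p(k(s(0), s(p(0))))))))  →  k(s(0), s(k(s(p(0)), s(p(0)))))   [R4 at 2.1.2.1.1]
2. k(s(0), s(k(s(p(0)), s(p(0)))))  →  k(s(0), s(p(0)))   [R4 at 2.1]
3. k(s(0), s(p(0)))  →  0   [R4 at ε]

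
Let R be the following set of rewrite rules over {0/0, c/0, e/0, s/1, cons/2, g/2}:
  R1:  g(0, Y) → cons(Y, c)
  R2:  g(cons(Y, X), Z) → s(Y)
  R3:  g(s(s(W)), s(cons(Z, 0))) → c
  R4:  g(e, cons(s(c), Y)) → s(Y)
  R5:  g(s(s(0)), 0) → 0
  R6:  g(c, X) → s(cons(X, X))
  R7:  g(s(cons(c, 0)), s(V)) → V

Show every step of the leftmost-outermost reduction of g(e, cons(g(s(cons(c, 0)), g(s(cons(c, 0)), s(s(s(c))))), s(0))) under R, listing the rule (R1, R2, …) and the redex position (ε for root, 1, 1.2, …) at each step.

s(s(0))

1. g(e, cons(g(s(cons(c, 0)), g(s(cons(c, 0)), s(s(s(c))))), s(0)))  →  g(e, cons(g(s(cons(c, 0)), s(s(c))), s(0)))   [R7 at 2.1.2]
2. g(e, cons(g(s(cons(c, 0)), s(s(c))), s(0)))  →  g(e, cons(s(c), s(0)))   [R7 at 2.1]
3. g(e, cons(s(c), s(0)))  →  s(s(0))   [R4 at ε]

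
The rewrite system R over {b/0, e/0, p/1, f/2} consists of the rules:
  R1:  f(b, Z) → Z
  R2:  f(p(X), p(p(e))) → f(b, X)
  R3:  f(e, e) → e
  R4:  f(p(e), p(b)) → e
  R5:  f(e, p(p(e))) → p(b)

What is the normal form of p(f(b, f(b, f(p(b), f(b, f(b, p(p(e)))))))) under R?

p(b)

1. p(f(b, f(b, f(p(b), f(b, f(b, p(p(e))))))))  →  p(f(b, f(p(b), f(b, f(b, p(p(e)))))))   [R1 at 1]
2. p(f(b, f(p(b), f(b, f(b, p(p(e)))))))  →  p(f(p(b), f(b, f(b, p(p(e))))))   [R1 at 1]
3. p(f(p(b), f(b, f(b, p(p(e))))))  →  p(f(p(b), f(b, p(p(e)))))   [R1 at 1.2]
4. p(f(p(b), f(b, p(p(e)))))  →  p(f(p(b), p(p(e))))   [R1 at 1.2]
5. p(f(p(b), p(p(e))))  →  p(f(b, b))   [R2 at 1]
6. p(f(b, b))  →  p(b)   [R1 at 1]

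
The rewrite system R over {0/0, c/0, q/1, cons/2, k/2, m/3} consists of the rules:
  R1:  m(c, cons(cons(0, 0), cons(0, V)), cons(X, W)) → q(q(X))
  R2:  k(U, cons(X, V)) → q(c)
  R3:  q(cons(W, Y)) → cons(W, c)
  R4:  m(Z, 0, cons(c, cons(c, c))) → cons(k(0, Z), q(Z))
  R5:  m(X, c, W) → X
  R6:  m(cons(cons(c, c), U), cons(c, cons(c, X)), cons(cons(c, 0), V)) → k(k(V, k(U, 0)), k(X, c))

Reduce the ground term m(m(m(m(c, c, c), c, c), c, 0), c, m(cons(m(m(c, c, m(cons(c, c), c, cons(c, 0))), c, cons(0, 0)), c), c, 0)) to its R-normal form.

1. m(m(m(m(c, c, c), c, c), c, 0), c, m(cons(m(m(c, c, m(cons(c, c), c, cons(c, 0))), c, cons(0, 0)), c), c, 0))  →  m(m(m(c, c, c), c, c), c, 0)   [R5 at ε]
2. m(m(m(c, c, c), c, c), c, 0)  →  m(m(c, c, c), c, c)   [R5 at ε]
3. m(m(c, c, c), c, c)  →  m(c, c, c)   [R5 at ε]
4. m(c, c, c)  →  c   [R5 at ε]

c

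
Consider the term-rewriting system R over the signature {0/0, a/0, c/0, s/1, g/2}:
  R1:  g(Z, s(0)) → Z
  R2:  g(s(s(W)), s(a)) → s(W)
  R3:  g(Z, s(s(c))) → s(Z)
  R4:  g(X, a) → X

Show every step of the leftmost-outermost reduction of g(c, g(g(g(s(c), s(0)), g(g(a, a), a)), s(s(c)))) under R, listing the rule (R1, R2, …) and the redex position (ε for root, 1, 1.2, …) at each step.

s(c)

1. g(c, g(g(g(s(c), s(0)), g(g(a, a), a)), s(s(c))))  →  g(c, s(g(g(s(c), s(0)), g(g(a, a), a))))   [R3 at 2]
2. g(c, s(g(g(s(c), s(0)), g(g(a, a), a))))  →  g(c, s(g(s(c), g(g(a, a), a))))   [R1 at 2.1.1]
3. g(c, s(g(s(c), g(g(a, a), a))))  →  g(c, s(g(s(c), g(a, a))))   [R4 at 2.1.2]
4. g(c, s(g(s(c), g(a, a))))  →  g(c, s(g(s(c), a)))   [R4 at 2.1.2]
5. g(c, s(g(s(c), a)))  →  g(c, s(s(c)))   [R4 at 2.1]
6. g(c, s(s(c)))  →  s(c)   [R3 at ε]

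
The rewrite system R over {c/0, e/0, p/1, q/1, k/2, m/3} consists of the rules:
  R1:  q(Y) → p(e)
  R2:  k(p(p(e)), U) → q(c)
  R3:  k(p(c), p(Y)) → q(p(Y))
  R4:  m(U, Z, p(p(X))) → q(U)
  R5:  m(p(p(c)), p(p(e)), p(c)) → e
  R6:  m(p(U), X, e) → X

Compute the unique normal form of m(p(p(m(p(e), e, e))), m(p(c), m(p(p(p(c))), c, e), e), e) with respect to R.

1. m(p(p(m(p(e), e, e))), m(p(c), m(p(p(p(c))), c, e), e), e)  →  m(p(c), m(p(p(p(c))), c, e), e)   [R6 at ε]
2. m(p(c), m(p(p(p(c))), c, e), e)  →  m(p(p(p(c))), c, e)   [R6 at ε]
3. m(p(p(p(c))), c, e)  →  c   [R6 at ε]

c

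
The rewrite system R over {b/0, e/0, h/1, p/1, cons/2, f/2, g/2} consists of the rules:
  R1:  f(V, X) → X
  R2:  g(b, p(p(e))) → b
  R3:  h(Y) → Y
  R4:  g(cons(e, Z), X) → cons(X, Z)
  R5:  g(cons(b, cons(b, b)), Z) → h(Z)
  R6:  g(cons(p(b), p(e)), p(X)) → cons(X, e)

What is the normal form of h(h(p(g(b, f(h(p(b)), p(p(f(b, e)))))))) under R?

1. h(h(p(g(b, f(h(p(b)), p(p(f(b, e))))))))  →  h(p(g(b, f(h(p(b)), p(p(f(b, e)))))))   [R3 at ε]
2. h(p(g(b, f(h(p(b)), p(p(f(b, e)))))))  →  p(g(b, f(h(p(b)), p(p(f(b, e))))))   [R3 at ε]
3. p(g(b, f(h(p(b)), p(p(f(b, e))))))  →  p(g(b, p(p(f(b, e)))))   [R1 at 1.2]
4. p(g(b, p(p(f(b, e)))))  →  p(g(b, p(p(e))))   [R1 at 1.2.1.1]
5. p(g(b, p(p(e))))  →  p(b)   [R2 at 1]

p(b)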